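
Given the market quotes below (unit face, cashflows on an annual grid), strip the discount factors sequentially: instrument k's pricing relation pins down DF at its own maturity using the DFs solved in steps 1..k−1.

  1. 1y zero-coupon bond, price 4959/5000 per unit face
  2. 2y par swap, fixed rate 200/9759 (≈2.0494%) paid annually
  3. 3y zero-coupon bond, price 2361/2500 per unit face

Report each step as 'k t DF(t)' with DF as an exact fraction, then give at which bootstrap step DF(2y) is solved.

1 1 4959/5000
2 2 24/25
3 3 2361/2500
DF(2y) is solved at step 2

step 1 [1y] zero: DF = P = 4959/5000 ≈ 0.991800
step 2 [2y] swap r/1=200/9759: DF=(1 − 200/9759·(0.991800))/(1+200/9759) = 24/25 ≈ 0.960000
step 3 [3y] zero: DF = P = 2361/2500 ≈ 0.944400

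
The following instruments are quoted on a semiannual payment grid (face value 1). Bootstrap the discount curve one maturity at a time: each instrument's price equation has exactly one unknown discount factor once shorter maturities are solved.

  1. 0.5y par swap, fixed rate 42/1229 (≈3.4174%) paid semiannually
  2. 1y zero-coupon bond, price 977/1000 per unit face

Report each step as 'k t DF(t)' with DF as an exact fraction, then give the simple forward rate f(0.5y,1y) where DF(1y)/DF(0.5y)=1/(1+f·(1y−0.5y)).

step 1 [0.5y] swap r/2=21/1229: DF=(1 − 21/1229·(0))/(1+21/1229) = 1229/1250 ≈ 0.983200
step 2 [1y] zero: DF = P = 977/1000 ≈ 0.977000

1 1/2 1229/1250
2 1 977/1000
f(0.5y,1y) = ((1229/1250)/(977/1000) − 1)/(1/2) = 62/4885 ≈ 1.2692%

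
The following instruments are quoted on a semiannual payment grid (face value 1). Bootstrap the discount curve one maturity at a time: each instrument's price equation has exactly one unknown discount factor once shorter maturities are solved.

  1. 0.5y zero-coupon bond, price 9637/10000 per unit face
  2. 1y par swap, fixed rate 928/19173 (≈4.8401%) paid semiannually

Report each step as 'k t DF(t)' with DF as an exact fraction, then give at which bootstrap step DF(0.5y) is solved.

step 1 [0.5y] zero: DF = P = 9637/10000 ≈ 0.963700
step 2 [1y] swap r/2=464/19173: DF=(1 − 464/19173·(0.963700))/(1+464/19173) = 596/625 ≈ 0.953600

1 1/2 9637/10000
2 1 596/625
DF(0.5y) is solved at step 1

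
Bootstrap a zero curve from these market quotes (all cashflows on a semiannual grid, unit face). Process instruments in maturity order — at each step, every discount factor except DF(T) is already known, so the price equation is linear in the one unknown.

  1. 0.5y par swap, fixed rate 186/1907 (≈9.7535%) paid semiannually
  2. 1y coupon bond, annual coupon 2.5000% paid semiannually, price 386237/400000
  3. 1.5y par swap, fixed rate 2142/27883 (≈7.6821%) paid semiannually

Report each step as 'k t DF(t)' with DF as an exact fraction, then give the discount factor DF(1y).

step 1 [0.5y] swap r/2=93/1907: DF=(1 − 93/1907·(0))/(1+93/1907) = 1907/2000 ≈ 0.953500
step 2 [1y] bond c/2=1/80: DF=(386237/400000 − 1/80·(0.953500))/(1+1/80) = 9419/10000 ≈ 0.941900
step 3 [1.5y] swap r/2=1071/27883: DF=(1 − 1071/27883·(0.953500+0.941900))/(1+1071/27883) = 8929/10000 ≈ 0.892900

1 1/2 1907/2000
2 1 9419/10000
3 3/2 8929/10000
DF(1y) = 9419/10000 ≈ 0.941900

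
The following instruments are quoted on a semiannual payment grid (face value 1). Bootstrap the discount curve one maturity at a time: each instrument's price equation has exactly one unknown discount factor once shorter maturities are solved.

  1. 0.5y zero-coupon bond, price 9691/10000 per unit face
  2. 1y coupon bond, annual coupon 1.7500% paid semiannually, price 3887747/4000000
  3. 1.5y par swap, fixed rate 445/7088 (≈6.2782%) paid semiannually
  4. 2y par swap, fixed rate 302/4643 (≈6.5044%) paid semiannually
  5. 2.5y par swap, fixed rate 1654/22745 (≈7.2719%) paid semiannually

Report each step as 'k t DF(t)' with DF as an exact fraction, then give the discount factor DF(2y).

step 1 [0.5y] zero: DF = P = 9691/10000 ≈ 0.969100
step 2 [1y] bond c/2=7/800: DF=(3887747/4000000 − 7/800·(0.969100))/(1+7/800) = 9551/10000 ≈ 0.955100
step 3 [1.5y] swap r/2=445/14176: DF=(1 − 445/14176·(0.969100+0.955100))/(1+445/14176) = 911/1000 ≈ 0.911000
step 4 [2y] swap r/2=151/4643: DF=(1 − 151/4643·(0.969100+0.955100+0.911000))/(1+151/4643) = 1099/1250 ≈ 0.879200
step 5 [2.5y] swap r/2=827/22745: DF=(1 − 827/22745·(0.969100+0.955100+0.911000+0.879200))/(1+827/22745) = 4173/5000 ≈ 0.834600

1 1/2 9691/10000
2 1 9551/10000
3 3/2 911/1000
4 2 1099/1250
5 5/2 4173/5000
DF(2y) = 1099/1250 ≈ 0.879200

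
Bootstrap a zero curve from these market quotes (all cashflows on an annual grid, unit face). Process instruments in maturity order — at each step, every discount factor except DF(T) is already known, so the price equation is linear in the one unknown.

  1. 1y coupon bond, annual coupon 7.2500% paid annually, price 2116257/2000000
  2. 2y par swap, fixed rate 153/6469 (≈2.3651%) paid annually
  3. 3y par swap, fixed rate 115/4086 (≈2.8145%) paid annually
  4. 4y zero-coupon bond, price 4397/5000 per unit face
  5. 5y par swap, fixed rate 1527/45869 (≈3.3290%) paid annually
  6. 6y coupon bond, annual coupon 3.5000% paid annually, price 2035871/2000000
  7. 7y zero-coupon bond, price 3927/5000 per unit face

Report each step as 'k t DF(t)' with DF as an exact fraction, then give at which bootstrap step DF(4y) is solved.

1 1 4933/5000
2 2 9541/10000
3 3 1839/2000
4 4 4397/5000
5 5 8473/10000
6 6 2071/2500
7 7 3927/5000
DF(4y) is solved at step 4

step 1 [1y] bond c/1=29/400: DF=(2116257/2000000 − 29/400·(0))/(1+29/400) = 4933/5000 ≈ 0.986600
step 2 [2y] swap r/1=153/6469: DF=(1 − 153/6469·(0.986600))/(1+153/6469) = 9541/10000 ≈ 0.954100
step 3 [3y] swap r/1=115/4086: DF=(1 − 115/4086·(0.986600+0.954100))/(1+115/4086) = 1839/2000 ≈ 0.919500
step 4 [4y] zero: DF = P = 4397/5000 ≈ 0.879400
step 5 [5y] swap r/1=1527/45869: DF=(1 − 1527/45869·(0.986600+0.954100+0.919500+0.879400))/(1+1527/45869) = 8473/10000 ≈ 0.847300
step 6 [6y] bond c/1=7/200: DF=(2035871/2000000 − 7/200·(0.986600+0.954100+0.919500+0.879400+0.847300))/(1+7/200) = 2071/2500 ≈ 0.828400
step 7 [7y] zero: DF = P = 3927/5000 ≈ 0.785400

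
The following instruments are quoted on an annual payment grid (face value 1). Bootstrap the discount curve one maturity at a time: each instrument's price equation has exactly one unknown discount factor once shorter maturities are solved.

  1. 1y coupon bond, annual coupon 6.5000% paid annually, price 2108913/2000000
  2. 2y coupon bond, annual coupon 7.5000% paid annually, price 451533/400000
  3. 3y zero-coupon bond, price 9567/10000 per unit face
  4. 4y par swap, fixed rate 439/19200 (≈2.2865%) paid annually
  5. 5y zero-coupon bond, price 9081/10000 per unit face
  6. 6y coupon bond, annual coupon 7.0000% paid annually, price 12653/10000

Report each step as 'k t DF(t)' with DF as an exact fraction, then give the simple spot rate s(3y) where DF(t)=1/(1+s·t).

step 1 [1y] bond c/1=13/200: DF=(2108913/2000000 − 13/200·(0))/(1+13/200) = 9901/10000 ≈ 0.990100
step 2 [2y] bond c/1=3/40: DF=(451533/400000 − 3/40·(0.990100))/(1+3/40) = 981/1000 ≈ 0.981000
step 3 [3y] zero: DF = P = 9567/10000 ≈ 0.956700
step 4 [4y] swap r/1=439/19200: DF=(1 − 439/19200·(0.990100+0.981000+0.956700))/(1+439/19200) = 4561/5000 ≈ 0.912200
step 5 [5y] zero: DF = P = 9081/10000 ≈ 0.908100
step 6 [6y] bond c/1=7/100: DF=(12653/10000 − 7/100·(0.990100+0.981000+0.956700+0.912200+0.908100))/(1+7/100) = 8719/10000 ≈ 0.871900

1 1 9901/10000
2 2 981/1000
3 3 9567/10000
4 4 4561/5000
5 5 9081/10000
6 6 8719/10000
s(3y) = (1/(9567/10000) − 1)/(3) = 433/28701 ≈ 1.5087%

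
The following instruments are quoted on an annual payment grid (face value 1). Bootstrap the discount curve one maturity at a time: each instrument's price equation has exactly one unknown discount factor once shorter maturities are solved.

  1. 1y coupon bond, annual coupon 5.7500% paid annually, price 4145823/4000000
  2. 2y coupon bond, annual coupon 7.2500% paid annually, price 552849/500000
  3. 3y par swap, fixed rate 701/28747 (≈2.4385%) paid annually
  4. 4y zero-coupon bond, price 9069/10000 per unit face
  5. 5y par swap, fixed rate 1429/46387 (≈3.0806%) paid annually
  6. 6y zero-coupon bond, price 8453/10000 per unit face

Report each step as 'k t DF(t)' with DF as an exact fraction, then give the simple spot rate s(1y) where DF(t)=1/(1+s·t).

1 1 9801/10000
2 2 9647/10000
3 3 9299/10000
4 4 9069/10000
5 5 8571/10000
6 6 8453/10000
s(1y) = (1/(9801/10000) − 1)/(1) = 199/9801 ≈ 2.0304%

step 1 [1y] bond c/1=23/400: DF=(4145823/4000000 − 23/400·(0))/(1+23/400) = 9801/10000 ≈ 0.980100
step 2 [2y] bond c/1=29/400: DF=(552849/500000 − 29/400·(0.980100))/(1+29/400) = 9647/10000 ≈ 0.964700
step 3 [3y] swap r/1=701/28747: DF=(1 − 701/28747·(0.980100+0.964700))/(1+701/28747) = 9299/10000 ≈ 0.929900
step 4 [4y] zero: DF = P = 9069/10000 ≈ 0.906900
step 5 [5y] swap r/1=1429/46387: DF=(1 − 1429/46387·(0.980100+0.964700+0.929900+0.906900))/(1+1429/46387) = 8571/10000 ≈ 0.857100
step 6 [6y] zero: DF = P = 8453/10000 ≈ 0.845300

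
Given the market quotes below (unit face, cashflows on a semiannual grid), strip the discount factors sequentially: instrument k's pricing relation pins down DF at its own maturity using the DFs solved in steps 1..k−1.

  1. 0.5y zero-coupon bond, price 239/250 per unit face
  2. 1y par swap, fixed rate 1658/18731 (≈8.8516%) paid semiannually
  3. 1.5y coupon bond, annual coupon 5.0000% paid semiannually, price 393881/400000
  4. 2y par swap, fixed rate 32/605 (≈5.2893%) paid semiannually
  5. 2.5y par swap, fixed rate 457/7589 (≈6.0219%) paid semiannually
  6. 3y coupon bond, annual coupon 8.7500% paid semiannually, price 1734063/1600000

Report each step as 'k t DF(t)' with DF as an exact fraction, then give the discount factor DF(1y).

1 1/2 239/250
2 1 9171/10000
3 3/2 183/200
4 2 564/625
5 5/2 8629/10000
6 3 339/400
DF(1y) = 9171/10000 ≈ 0.917100

step 1 [0.5y] zero: DF = P = 239/250 ≈ 0.956000
step 2 [1y] swap r/2=829/18731: DF=(1 − 829/18731·(0.956000))/(1+829/18731) = 9171/10000 ≈ 0.917100
step 3 [1.5y] bond c/2=1/40: DF=(393881/400000 − 1/40·(0.956000+0.917100))/(1+1/40) = 183/200 ≈ 0.915000
step 4 [2y] swap r/2=16/605: DF=(1 − 16/605·(0.956000+0.917100+0.915000))/(1+16/605) = 564/625 ≈ 0.902400
step 5 [2.5y] swap r/2=457/15178: DF=(1 − 457/15178·(0.956000+0.917100+0.915000+0.902400))/(1+457/15178) = 8629/10000 ≈ 0.862900
step 6 [3y] bond c/2=7/160: DF=(1734063/1600000 − 7/160·(0.956000+0.917100+0.915000+0.902400+0.862900))/(1+7/160) = 339/400 ≈ 0.847500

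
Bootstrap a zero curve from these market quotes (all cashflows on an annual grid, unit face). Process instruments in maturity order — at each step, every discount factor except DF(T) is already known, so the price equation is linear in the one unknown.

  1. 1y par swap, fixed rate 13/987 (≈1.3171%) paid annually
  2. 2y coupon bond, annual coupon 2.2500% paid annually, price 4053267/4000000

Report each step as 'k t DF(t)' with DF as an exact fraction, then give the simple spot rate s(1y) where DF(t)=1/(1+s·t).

step 1 [1y] swap r/1=13/987: DF=(1 − 13/987·(0))/(1+13/987) = 987/1000 ≈ 0.987000
step 2 [2y] bond c/1=9/400: DF=(4053267/4000000 − 9/400·(0.987000))/(1+9/400) = 9693/10000 ≈ 0.969300

1 1 987/1000
2 2 9693/10000
s(1y) = (1/(987/1000) − 1)/(1) = 13/987 ≈ 1.3171%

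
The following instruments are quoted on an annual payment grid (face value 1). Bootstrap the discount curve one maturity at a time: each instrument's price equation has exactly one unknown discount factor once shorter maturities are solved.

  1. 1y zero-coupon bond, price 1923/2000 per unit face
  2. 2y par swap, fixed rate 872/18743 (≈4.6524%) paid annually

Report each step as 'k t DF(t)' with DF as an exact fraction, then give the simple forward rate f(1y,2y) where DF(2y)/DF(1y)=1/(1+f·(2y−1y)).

1 1 1923/2000
2 2 1141/1250
f(1y,2y) = ((1923/2000)/(1141/1250) − 1)/(1) = 487/9128 ≈ 5.3352%

step 1 [1y] zero: DF = P = 1923/2000 ≈ 0.961500
step 2 [2y] swap r/1=872/18743: DF=(1 − 872/18743·(0.961500))/(1+872/18743) = 1141/1250 ≈ 0.912800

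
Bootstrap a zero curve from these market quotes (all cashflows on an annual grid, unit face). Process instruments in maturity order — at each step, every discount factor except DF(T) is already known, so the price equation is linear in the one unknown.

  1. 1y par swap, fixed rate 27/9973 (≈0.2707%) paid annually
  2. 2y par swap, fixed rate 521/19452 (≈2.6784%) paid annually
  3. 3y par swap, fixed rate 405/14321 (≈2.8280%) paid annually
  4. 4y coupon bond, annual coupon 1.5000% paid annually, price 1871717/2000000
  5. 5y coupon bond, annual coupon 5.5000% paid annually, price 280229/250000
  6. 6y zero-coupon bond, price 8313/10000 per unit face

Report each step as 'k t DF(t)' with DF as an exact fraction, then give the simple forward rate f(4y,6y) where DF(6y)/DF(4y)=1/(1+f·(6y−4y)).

step 1 [1y] swap r/1=27/9973: DF=(1 − 27/9973·(0))/(1+27/9973) = 9973/10000 ≈ 0.997300
step 2 [2y] swap r/1=521/19452: DF=(1 − 521/19452·(0.997300))/(1+521/19452) = 9479/10000 ≈ 0.947900
step 3 [3y] swap r/1=405/14321: DF=(1 − 405/14321·(0.997300+0.947900))/(1+405/14321) = 919/1000 ≈ 0.919000
step 4 [4y] bond c/1=3/200: DF=(1871717/2000000 − 3/200·(0.997300+0.947900+0.919000))/(1+3/200) = 8797/10000 ≈ 0.879700
step 5 [5y] bond c/1=11/200: DF=(280229/250000 − 11/200·(0.997300+0.947900+0.919000+0.879700))/(1+11/200) = 8673/10000 ≈ 0.867300
step 6 [6y] zero: DF = P = 8313/10000 ≈ 0.831300

1 1 9973/10000
2 2 9479/10000
3 3 919/1000
4 4 8797/10000
5 5 8673/10000
6 6 8313/10000
f(4y,6y) = ((8797/10000)/(8313/10000) − 1)/(2) = 242/8313 ≈ 2.9111%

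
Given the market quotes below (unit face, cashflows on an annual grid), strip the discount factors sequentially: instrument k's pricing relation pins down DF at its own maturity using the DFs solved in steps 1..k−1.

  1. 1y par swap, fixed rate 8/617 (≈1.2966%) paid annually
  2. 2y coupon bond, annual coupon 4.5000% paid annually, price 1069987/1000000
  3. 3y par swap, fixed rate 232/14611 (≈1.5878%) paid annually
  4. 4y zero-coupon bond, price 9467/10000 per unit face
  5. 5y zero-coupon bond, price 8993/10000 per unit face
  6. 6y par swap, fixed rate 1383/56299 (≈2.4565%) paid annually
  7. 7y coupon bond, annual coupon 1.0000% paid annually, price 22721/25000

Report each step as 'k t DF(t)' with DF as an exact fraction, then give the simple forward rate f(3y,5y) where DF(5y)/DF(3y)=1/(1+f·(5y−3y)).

1 1 617/625
2 2 4907/5000
3 3 596/625
4 4 9467/10000
5 5 8993/10000
6 6 8617/10000
7 7 8441/10000
f(3y,5y) = ((596/625)/(8993/10000) − 1)/(2) = 543/17986 ≈ 3.0190%

step 1 [1y] swap r/1=8/617: DF=(1 − 8/617·(0))/(1+8/617) = 617/625 ≈ 0.987200
step 2 [2y] bond c/1=9/200: DF=(1069987/1000000 − 9/200·(0.987200))/(1+9/200) = 4907/5000 ≈ 0.981400
step 3 [3y] swap r/1=232/14611: DF=(1 − 232/14611·(0.987200+0.981400))/(1+232/14611) = 596/625 ≈ 0.953600
step 4 [4y] zero: DF = P = 9467/10000 ≈ 0.946700
step 5 [5y] zero: DF = P = 8993/10000 ≈ 0.899300
step 6 [6y] swap r/1=1383/56299: DF=(1 − 1383/56299·(0.987200+0.981400+0.953600+0.946700+0.899300))/(1+1383/56299) = 8617/10000 ≈ 0.861700
step 7 [7y] bond c/1=1/100: DF=(22721/25000 − 1/100·(0.987200+0.981400+0.953600+0.946700+0.899300+0.861700))/(1+1/100) = 8441/10000 ≈ 0.844100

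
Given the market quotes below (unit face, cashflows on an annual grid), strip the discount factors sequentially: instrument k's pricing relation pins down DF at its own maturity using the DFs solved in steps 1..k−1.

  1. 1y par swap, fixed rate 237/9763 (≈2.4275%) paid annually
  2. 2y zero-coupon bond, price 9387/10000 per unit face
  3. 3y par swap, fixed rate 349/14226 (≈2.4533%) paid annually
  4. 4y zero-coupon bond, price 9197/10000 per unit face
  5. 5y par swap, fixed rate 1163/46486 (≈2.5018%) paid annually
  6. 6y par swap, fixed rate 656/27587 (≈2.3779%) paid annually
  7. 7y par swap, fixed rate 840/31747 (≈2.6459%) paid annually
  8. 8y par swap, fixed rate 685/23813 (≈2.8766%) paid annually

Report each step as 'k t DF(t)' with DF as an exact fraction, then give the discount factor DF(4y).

step 1 [1y] swap r/1=237/9763: DF=(1 − 237/9763·(0))/(1+237/9763) = 9763/10000 ≈ 0.976300
step 2 [2y] zero: DF = P = 9387/10000 ≈ 0.938700
step 3 [3y] swap r/1=349/14226: DF=(1 − 349/14226·(0.976300+0.938700))/(1+349/14226) = 4651/5000 ≈ 0.930200
step 4 [4y] zero: DF = P = 9197/10000 ≈ 0.919700
step 5 [5y] swap r/1=1163/46486: DF=(1 − 1163/46486·(0.976300+0.938700+0.930200+0.919700))/(1+1163/46486) = 8837/10000 ≈ 0.883700
step 6 [6y] swap r/1=656/27587: DF=(1 − 656/27587·(0.976300+0.938700+0.930200+0.919700+0.883700))/(1+656/27587) = 543/625 ≈ 0.868800
step 7 [7y] swap r/1=840/31747: DF=(1 − 840/31747·(0.976300+0.938700+0.930200+0.919700+0.883700+0.868800))/(1+840/31747) = 104/125 ≈ 0.832000
step 8 [8y] swap r/1=685/23813: DF=(1 − 685/23813·(0.976300+0.938700+0.930200+0.919700+0.883700+0.868800+0.832000))/(1+685/23813) = 1589/2000 ≈ 0.794500

1 1 9763/10000
2 2 9387/10000
3 3 4651/5000
4 4 9197/10000
5 5 8837/10000
6 6 543/625
7 7 104/125
8 8 1589/2000
DF(4y) = 9197/10000 ≈ 0.919700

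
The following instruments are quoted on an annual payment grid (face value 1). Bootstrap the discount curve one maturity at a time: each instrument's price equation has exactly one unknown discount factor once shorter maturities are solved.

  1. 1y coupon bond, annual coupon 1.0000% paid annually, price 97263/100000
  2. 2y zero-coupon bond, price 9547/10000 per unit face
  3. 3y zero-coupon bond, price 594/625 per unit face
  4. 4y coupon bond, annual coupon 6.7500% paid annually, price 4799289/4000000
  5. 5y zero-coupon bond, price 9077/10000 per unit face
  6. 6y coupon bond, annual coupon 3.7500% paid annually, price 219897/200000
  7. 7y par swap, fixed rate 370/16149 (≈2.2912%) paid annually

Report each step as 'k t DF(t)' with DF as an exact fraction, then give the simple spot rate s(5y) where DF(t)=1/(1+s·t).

step 1 [1y] bond c/1=1/100: DF=(97263/100000 − 1/100·(0))/(1+1/100) = 963/1000 ≈ 0.963000
step 2 [2y] zero: DF = P = 9547/10000 ≈ 0.954700
step 3 [3y] zero: DF = P = 594/625 ≈ 0.950400
step 4 [4y] bond c/1=27/400: DF=(4799289/4000000 − 27/400·(0.963000+0.954700+0.950400))/(1+27/400) = 4713/5000 ≈ 0.942600
step 5 [5y] zero: DF = P = 9077/10000 ≈ 0.907700
step 6 [6y] bond c/1=3/80: DF=(219897/200000 − 3/80·(0.963000+0.954700+0.950400+0.942600+0.907700))/(1+3/80) = 2223/2500 ≈ 0.889200
step 7 [7y] swap r/1=370/16149: DF=(1 − 370/16149·(0.963000+0.954700+0.950400+0.942600+0.907700+0.889200))/(1+370/16149) = 213/250 ≈ 0.852000

1 1 963/1000
2 2 9547/10000
3 3 594/625
4 4 4713/5000
5 5 9077/10000
6 6 2223/2500
7 7 213/250
s(5y) = (1/(9077/10000) − 1)/(5) = 923/45385 ≈ 2.0337%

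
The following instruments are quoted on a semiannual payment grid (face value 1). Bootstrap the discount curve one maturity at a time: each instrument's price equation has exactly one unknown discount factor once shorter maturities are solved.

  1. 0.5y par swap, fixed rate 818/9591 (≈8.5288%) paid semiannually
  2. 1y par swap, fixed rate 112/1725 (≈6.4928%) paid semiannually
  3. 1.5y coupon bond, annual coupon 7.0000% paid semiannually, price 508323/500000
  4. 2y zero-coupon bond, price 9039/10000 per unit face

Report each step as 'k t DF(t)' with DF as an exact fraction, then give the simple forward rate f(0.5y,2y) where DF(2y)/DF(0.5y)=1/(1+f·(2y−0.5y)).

1 1/2 9591/10000
2 1 1173/1250
3 3/2 9181/10000
4 2 9039/10000
f(0.5y,2y) = ((9591/10000)/(9039/10000) − 1)/(3/2) = 16/393 ≈ 4.0712%

step 1 [0.5y] swap r/2=409/9591: DF=(1 − 409/9591·(0))/(1+409/9591) = 9591/10000 ≈ 0.959100
step 2 [1y] swap r/2=56/1725: DF=(1 − 56/1725·(0.959100))/(1+56/1725) = 1173/1250 ≈ 0.938400
step 3 [1.5y] bond c/2=7/200: DF=(508323/500000 − 7/200·(0.959100+0.938400))/(1+7/200) = 9181/10000 ≈ 0.918100
step 4 [2y] zero: DF = P = 9039/10000 ≈ 0.903900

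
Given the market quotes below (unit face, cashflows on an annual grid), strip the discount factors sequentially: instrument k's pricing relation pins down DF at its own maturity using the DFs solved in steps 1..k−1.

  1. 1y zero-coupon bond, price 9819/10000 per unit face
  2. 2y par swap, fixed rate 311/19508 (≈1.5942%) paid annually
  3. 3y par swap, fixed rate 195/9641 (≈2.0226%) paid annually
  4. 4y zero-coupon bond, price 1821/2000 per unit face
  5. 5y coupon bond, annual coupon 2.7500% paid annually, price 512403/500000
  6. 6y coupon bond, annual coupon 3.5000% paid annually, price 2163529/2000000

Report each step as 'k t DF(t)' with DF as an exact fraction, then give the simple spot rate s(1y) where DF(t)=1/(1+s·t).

1 1 9819/10000
2 2 9689/10000
3 3 1883/2000
4 4 1821/2000
5 5 2239/2500
6 6 8863/10000
s(1y) = (1/(9819/10000) − 1)/(1) = 181/9819 ≈ 1.8434%

step 1 [1y] zero: DF = P = 9819/10000 ≈ 0.981900
step 2 [2y] swap r/1=311/19508: DF=(1 − 311/19508·(0.981900))/(1+311/19508) = 9689/10000 ≈ 0.968900
step 3 [3y] swap r/1=195/9641: DF=(1 − 195/9641·(0.981900+0.968900))/(1+195/9641) = 1883/2000 ≈ 0.941500
step 4 [4y] zero: DF = P = 1821/2000 ≈ 0.910500
step 5 [5y] bond c/1=11/400: DF=(512403/500000 − 11/400·(0.981900+0.968900+0.941500+0.910500))/(1+11/400) = 2239/2500 ≈ 0.895600
step 6 [6y] bond c/1=7/200: DF=(2163529/2000000 − 7/200·(0.981900+0.968900+0.941500+0.910500+0.895600))/(1+7/200) = 8863/10000 ≈ 0.886300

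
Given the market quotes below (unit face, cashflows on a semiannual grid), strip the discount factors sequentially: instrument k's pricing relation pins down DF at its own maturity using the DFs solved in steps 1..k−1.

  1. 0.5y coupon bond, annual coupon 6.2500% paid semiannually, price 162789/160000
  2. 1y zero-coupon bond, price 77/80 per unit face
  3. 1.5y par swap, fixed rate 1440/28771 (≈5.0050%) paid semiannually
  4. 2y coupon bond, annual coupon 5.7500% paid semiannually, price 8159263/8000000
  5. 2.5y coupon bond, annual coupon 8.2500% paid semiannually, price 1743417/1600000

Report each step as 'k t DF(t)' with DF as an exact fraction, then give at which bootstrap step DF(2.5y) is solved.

step 1 [0.5y] bond c/2=1/32: DF=(162789/160000 − 1/32·(0))/(1+1/32) = 4933/5000 ≈ 0.986600
step 2 [1y] zero: DF = P = 77/80 ≈ 0.962500
step 3 [1.5y] swap r/2=720/28771: DF=(1 − 720/28771·(0.986600+0.962500))/(1+720/28771) = 116/125 ≈ 0.928000
step 4 [2y] bond c/2=23/800: DF=(8159263/8000000 − 23/800·(0.986600+0.962500+0.928000))/(1+23/800) = 911/1000 ≈ 0.911000
step 5 [2.5y] bond c/2=33/800: DF=(1743417/1600000 − 33/800·(0.986600+0.962500+0.928000+0.911000))/(1+33/800) = 2241/2500 ≈ 0.896400

1 1/2 4933/5000
2 1 77/80
3 3/2 116/125
4 2 911/1000
5 5/2 2241/2500
DF(2.5y) is solved at step 5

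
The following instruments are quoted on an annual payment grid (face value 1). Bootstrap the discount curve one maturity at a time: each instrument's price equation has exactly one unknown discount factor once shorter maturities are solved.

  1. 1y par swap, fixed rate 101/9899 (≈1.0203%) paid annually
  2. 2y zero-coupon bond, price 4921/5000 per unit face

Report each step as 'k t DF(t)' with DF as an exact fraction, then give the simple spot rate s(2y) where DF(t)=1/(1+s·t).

1 1 9899/10000
2 2 4921/5000
s(2y) = (1/(4921/5000) − 1)/(2) = 79/9842 ≈ 0.8027%

step 1 [1y] swap r/1=101/9899: DF=(1 − 101/9899·(0))/(1+101/9899) = 9899/10000 ≈ 0.989900
step 2 [2y] zero: DF = P = 4921/5000 ≈ 0.984200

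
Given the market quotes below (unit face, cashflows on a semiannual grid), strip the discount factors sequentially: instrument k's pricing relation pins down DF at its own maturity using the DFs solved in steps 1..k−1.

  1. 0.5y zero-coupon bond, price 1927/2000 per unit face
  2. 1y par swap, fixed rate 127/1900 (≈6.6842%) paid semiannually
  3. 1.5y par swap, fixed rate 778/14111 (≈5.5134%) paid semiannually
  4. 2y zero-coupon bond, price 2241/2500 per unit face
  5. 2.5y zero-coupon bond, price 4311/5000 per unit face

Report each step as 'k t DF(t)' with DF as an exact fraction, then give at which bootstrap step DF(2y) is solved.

1 1/2 1927/2000
2 1 1873/2000
3 3/2 4611/5000
4 2 2241/2500
5 5/2 4311/5000
DF(2y) is solved at step 4

step 1 [0.5y] zero: DF = P = 1927/2000 ≈ 0.963500
step 2 [1y] swap r/2=127/3800: DF=(1 − 127/3800·(0.963500))/(1+127/3800) = 1873/2000 ≈ 0.936500
step 3 [1.5y] swap r/2=389/14111: DF=(1 − 389/14111·(0.963500+0.936500))/(1+389/14111) = 4611/5000 ≈ 0.922200
step 4 [2y] zero: DF = P = 2241/2500 ≈ 0.896400
step 5 [2.5y] zero: DF = P = 4311/5000 ≈ 0.862200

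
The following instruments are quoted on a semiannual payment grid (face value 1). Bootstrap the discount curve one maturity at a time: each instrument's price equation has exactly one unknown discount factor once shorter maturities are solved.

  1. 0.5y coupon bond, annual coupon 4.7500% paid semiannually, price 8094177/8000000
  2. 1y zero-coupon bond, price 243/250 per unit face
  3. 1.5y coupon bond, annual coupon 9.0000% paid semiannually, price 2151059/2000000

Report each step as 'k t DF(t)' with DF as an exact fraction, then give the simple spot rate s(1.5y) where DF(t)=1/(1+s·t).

step 1 [0.5y] bond c/2=19/800: DF=(8094177/8000000 − 19/800·(0))/(1+19/800) = 9883/10000 ≈ 0.988300
step 2 [1y] zero: DF = P = 243/250 ≈ 0.972000
step 3 [1.5y] bond c/2=9/200: DF=(2151059/2000000 − 9/200·(0.988300+0.972000))/(1+9/200) = 1181/1250 ≈ 0.944800

1 1/2 9883/10000
2 1 243/250
3 3/2 1181/1250
s(1.5y) = (1/(1181/1250) − 1)/(3/2) = 46/1181 ≈ 3.8950%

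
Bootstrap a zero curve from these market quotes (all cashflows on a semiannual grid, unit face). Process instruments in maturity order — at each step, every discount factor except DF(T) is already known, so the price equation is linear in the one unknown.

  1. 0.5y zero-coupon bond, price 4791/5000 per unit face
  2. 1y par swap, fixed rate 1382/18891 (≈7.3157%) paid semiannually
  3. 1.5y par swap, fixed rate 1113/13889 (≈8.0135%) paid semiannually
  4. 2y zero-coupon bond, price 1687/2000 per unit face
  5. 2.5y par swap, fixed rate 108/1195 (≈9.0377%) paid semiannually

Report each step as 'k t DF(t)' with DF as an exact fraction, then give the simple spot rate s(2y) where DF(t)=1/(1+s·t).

step 1 [0.5y] zero: DF = P = 4791/5000 ≈ 0.958200
step 2 [1y] swap r/2=691/18891: DF=(1 − 691/18891·(0.958200))/(1+691/18891) = 9309/10000 ≈ 0.930900
step 3 [1.5y] swap r/2=1113/27778: DF=(1 − 1113/27778·(0.958200+0.930900))/(1+1113/27778) = 8887/10000 ≈ 0.888700
step 4 [2y] zero: DF = P = 1687/2000 ≈ 0.843500
step 5 [2.5y] swap r/2=54/1195: DF=(1 − 54/1195·(0.958200+0.930900+0.888700+0.843500))/(1+54/1195) = 4001/5000 ≈ 0.800200

1 1/2 4791/5000
2 1 9309/10000
3 3/2 8887/10000
4 2 1687/2000
5 5/2 4001/5000
s(2y) = (1/(1687/2000) − 1)/(2) = 313/3374 ≈ 9.2768%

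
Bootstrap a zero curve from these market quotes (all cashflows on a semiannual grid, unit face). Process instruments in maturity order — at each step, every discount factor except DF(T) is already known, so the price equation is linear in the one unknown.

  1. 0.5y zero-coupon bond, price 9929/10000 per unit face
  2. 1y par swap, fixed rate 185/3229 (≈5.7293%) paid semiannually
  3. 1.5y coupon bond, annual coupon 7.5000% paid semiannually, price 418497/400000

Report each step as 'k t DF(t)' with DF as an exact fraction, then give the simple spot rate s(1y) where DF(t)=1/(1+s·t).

1 1/2 9929/10000
2 1 1889/2000
3 3/2 1173/1250
s(1y) = (1/(1889/2000) − 1)/(1) = 111/1889 ≈ 5.8761%

step 1 [0.5y] zero: DF = P = 9929/10000 ≈ 0.992900
step 2 [1y] swap r/2=185/6458: DF=(1 − 185/6458·(0.992900))/(1+185/6458) = 1889/2000 ≈ 0.944500
step 3 [1.5y] bond c/2=3/80: DF=(418497/400000 − 3/80·(0.992900+0.944500))/(1+3/80) = 1173/1250 ≈ 0.938400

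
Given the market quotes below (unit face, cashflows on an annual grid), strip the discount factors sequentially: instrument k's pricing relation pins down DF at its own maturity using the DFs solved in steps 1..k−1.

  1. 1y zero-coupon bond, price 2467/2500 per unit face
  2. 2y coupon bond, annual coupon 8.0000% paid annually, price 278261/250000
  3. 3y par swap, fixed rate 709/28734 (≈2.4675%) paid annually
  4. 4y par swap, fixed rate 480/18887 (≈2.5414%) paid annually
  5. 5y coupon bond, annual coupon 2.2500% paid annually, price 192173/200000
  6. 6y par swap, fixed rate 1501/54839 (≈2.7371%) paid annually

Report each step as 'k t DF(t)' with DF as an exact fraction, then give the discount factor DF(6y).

1 1 2467/2500
2 2 383/400
3 3 9291/10000
4 4 113/125
5 5 4283/5000
6 6 8499/10000
DF(6y) = 8499/10000 ≈ 0.849900

step 1 [1y] zero: DF = P = 2467/2500 ≈ 0.986800
step 2 [2y] bond c/1=2/25: DF=(278261/250000 − 2/25·(0.986800))/(1+2/25) = 383/400 ≈ 0.957500
step 3 [3y] swap r/1=709/28734: DF=(1 − 709/28734·(0.986800+0.957500))/(1+709/28734) = 9291/10000 ≈ 0.929100
step 4 [4y] swap r/1=480/18887: DF=(1 − 480/18887·(0.986800+0.957500+0.929100))/(1+480/18887) = 113/125 ≈ 0.904000
step 5 [5y] bond c/1=9/400: DF=(192173/200000 − 9/400·(0.986800+0.957500+0.929100+0.904000))/(1+9/400) = 4283/5000 ≈ 0.856600
step 6 [6y] swap r/1=1501/54839: DF=(1 − 1501/54839·(0.986800+0.957500+0.929100+0.904000+0.856600))/(1+1501/54839) = 8499/10000 ≈ 0.849900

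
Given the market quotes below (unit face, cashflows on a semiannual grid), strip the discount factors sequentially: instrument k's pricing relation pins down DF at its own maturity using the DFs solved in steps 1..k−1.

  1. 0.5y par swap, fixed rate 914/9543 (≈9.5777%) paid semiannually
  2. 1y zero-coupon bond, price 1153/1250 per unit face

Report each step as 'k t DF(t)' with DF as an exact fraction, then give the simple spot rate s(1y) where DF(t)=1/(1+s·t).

1 1/2 9543/10000
2 1 1153/1250
s(1y) = (1/(1153/1250) − 1)/(1) = 97/1153 ≈ 8.4128%

step 1 [0.5y] swap r/2=457/9543: DF=(1 − 457/9543·(0))/(1+457/9543) = 9543/10000 ≈ 0.954300
step 2 [1y] zero: DF = P = 1153/1250 ≈ 0.922400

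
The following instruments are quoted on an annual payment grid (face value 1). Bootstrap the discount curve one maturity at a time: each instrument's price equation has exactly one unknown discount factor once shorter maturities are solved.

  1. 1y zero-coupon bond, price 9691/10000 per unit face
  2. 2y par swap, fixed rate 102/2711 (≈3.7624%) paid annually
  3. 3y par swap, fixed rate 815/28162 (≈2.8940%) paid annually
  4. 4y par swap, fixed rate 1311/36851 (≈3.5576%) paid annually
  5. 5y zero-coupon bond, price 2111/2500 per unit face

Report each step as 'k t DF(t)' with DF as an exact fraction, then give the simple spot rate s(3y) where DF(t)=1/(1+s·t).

1 1 9691/10000
2 2 4643/5000
3 3 1837/2000
4 4 8689/10000
5 5 2111/2500
s(3y) = (1/(1837/2000) − 1)/(3) = 163/5511 ≈ 2.9577%

step 1 [1y] zero: DF = P = 9691/10000 ≈ 0.969100
step 2 [2y] swap r/1=102/2711: DF=(1 − 102/2711·(0.969100))/(1+102/2711) = 4643/5000 ≈ 0.928600
step 3 [3y] swap r/1=815/28162: DF=(1 − 815/28162·(0.969100+0.928600))/(1+815/28162) = 1837/2000 ≈ 0.918500
step 4 [4y] swap r/1=1311/36851: DF=(1 − 1311/36851·(0.969100+0.928600+0.918500))/(1+1311/36851) = 8689/10000 ≈ 0.868900
step 5 [5y] zero: DF = P = 2111/2500 ≈ 0.844400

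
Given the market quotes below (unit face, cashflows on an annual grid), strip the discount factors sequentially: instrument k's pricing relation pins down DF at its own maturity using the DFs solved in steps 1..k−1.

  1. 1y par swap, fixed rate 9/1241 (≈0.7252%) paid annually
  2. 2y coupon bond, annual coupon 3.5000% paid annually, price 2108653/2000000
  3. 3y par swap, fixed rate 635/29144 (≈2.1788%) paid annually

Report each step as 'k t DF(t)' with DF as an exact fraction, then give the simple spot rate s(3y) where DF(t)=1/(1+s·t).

step 1 [1y] swap r/1=9/1241: DF=(1 − 9/1241·(0))/(1+9/1241) = 1241/1250 ≈ 0.992800
step 2 [2y] bond c/1=7/200: DF=(2108653/2000000 − 7/200·(0.992800))/(1+7/200) = 9851/10000 ≈ 0.985100
step 3 [3y] swap r/1=635/29144: DF=(1 − 635/29144·(0.992800+0.985100))/(1+635/29144) = 1873/2000 ≈ 0.936500

1 1 1241/1250
2 2 9851/10000
3 3 1873/2000
s(3y) = (1/(1873/2000) − 1)/(3) = 127/5619 ≈ 2.2602%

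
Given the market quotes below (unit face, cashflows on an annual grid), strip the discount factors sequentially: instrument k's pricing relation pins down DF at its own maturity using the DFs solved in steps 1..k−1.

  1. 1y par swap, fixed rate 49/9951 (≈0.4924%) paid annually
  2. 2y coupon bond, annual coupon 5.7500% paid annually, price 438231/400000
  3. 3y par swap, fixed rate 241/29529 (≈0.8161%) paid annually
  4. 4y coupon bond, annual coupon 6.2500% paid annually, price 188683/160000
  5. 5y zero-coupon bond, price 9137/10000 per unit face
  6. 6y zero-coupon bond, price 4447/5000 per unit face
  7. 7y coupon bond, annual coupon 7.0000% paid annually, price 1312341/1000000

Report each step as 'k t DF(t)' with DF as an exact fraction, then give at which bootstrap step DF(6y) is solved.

1 1 9951/10000
2 2 9819/10000
3 3 9759/10000
4 4 4681/5000
5 5 9137/10000
6 6 4447/5000
7 7 8541/10000
DF(6y) is solved at step 6

step 1 [1y] swap r/1=49/9951: DF=(1 − 49/9951·(0))/(1+49/9951) = 9951/10000 ≈ 0.995100
step 2 [2y] bond c/1=23/400: DF=(438231/400000 − 23/400·(0.995100))/(1+23/400) = 9819/10000 ≈ 0.981900
step 3 [3y] swap r/1=241/29529: DF=(1 − 241/29529·(0.995100+0.981900))/(1+241/29529) = 9759/10000 ≈ 0.975900
step 4 [4y] bond c/1=1/16: DF=(188683/160000 − 1/16·(0.995100+0.981900+0.975900))/(1+1/16) = 4681/5000 ≈ 0.936200
step 5 [5y] zero: DF = P = 9137/10000 ≈ 0.913700
step 6 [6y] zero: DF = P = 4447/5000 ≈ 0.889400
step 7 [7y] bond c/1=7/100: DF=(1312341/1000000 − 7/100·(0.995100+0.981900+0.975900+0.936200+0.913700+0.889400))/(1+7/100) = 8541/10000 ≈ 0.854100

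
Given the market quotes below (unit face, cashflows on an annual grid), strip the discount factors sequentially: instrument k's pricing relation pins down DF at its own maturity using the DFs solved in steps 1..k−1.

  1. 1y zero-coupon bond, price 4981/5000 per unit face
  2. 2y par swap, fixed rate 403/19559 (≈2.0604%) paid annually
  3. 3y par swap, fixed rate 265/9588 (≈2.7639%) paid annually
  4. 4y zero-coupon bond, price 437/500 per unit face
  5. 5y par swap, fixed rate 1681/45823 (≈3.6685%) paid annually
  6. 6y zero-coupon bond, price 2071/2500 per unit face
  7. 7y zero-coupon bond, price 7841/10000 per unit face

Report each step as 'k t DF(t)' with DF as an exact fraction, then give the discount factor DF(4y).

1 1 4981/5000
2 2 9597/10000
3 3 1841/2000
4 4 437/500
5 5 8319/10000
6 6 2071/2500
7 7 7841/10000
DF(4y) = 437/500 ≈ 0.874000

step 1 [1y] zero: DF = P = 4981/5000 ≈ 0.996200
step 2 [2y] swap r/1=403/19559: DF=(1 − 403/19559·(0.996200))/(1+403/19559) = 9597/10000 ≈ 0.959700
step 3 [3y] swap r/1=265/9588: DF=(1 − 265/9588·(0.996200+0.959700))/(1+265/9588) = 1841/2000 ≈ 0.920500
step 4 [4y] zero: DF = P = 437/500 ≈ 0.874000
step 5 [5y] swap r/1=1681/45823: DF=(1 − 1681/45823·(0.996200+0.959700+0.920500+0.874000))/(1+1681/45823) = 8319/10000 ≈ 0.831900
step 6 [6y] zero: DF = P = 2071/2500 ≈ 0.828400
step 7 [7y] zero: DF = P = 7841/10000 ≈ 0.784100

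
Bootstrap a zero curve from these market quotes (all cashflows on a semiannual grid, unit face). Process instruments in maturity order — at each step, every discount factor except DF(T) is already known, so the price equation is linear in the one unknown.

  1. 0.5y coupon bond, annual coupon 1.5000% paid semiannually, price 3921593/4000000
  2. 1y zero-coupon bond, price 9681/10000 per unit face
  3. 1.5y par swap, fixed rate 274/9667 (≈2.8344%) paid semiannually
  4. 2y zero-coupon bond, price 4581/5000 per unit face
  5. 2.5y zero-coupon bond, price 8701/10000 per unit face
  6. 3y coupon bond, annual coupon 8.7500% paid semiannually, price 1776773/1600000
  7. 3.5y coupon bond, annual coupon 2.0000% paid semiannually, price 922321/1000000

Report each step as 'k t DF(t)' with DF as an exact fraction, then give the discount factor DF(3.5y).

1 1/2 9731/10000
2 1 9681/10000
3 3/2 9589/10000
4 2 4581/5000
5 5/2 8701/10000
6 3 347/400
7 7/2 4291/5000
DF(3.5y) = 4291/5000 ≈ 0.858200

step 1 [0.5y] bond c/2=3/400: DF=(3921593/4000000 − 3/400·(0))/(1+3/400) = 9731/10000 ≈ 0.973100
step 2 [1y] zero: DF = P = 9681/10000 ≈ 0.968100
step 3 [1.5y] swap r/2=137/9667: DF=(1 − 137/9667·(0.973100+0.968100))/(1+137/9667) = 9589/10000 ≈ 0.958900
step 4 [2y] zero: DF = P = 4581/5000 ≈ 0.916200
step 5 [2.5y] zero: DF = P = 8701/10000 ≈ 0.870100
step 6 [3y] bond c/2=7/160: DF=(1776773/1600000 − 7/160·(0.973100+0.968100+0.958900+0.916200+0.870100))/(1+7/160) = 347/400 ≈ 0.867500
step 7 [3.5y] bond c/2=1/100: DF=(922321/1000000 − 1/100·(0.973100+0.968100+0.958900+0.916200+0.870100+0.867500))/(1+1/100) = 4291/5000 ≈ 0.858200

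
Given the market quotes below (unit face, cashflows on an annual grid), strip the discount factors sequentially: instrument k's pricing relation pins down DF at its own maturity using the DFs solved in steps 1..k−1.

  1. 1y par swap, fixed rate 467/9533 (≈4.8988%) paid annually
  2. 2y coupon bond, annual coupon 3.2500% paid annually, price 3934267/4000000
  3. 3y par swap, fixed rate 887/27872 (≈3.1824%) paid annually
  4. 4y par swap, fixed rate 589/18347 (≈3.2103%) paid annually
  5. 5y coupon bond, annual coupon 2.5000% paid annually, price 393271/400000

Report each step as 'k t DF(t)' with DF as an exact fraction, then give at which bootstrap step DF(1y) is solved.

step 1 [1y] swap r/1=467/9533: DF=(1 − 467/9533·(0))/(1+467/9533) = 9533/10000 ≈ 0.953300
step 2 [2y] bond c/1=13/400: DF=(3934267/4000000 − 13/400·(0.953300))/(1+13/400) = 4613/5000 ≈ 0.922600
step 3 [3y] swap r/1=887/27872: DF=(1 − 887/27872·(0.953300+0.922600))/(1+887/27872) = 9113/10000 ≈ 0.911300
step 4 [4y] swap r/1=589/18347: DF=(1 − 589/18347·(0.953300+0.922600+0.911300))/(1+589/18347) = 4411/5000 ≈ 0.882200
step 5 [5y] bond c/1=1/40: DF=(393271/400000 − 1/40·(0.953300+0.922600+0.911300+0.882200))/(1+1/40) = 8697/10000 ≈ 0.869700

1 1 9533/10000
2 2 4613/5000
3 3 9113/10000
4 4 4411/5000
5 5 8697/10000
DF(1y) is solved at step 1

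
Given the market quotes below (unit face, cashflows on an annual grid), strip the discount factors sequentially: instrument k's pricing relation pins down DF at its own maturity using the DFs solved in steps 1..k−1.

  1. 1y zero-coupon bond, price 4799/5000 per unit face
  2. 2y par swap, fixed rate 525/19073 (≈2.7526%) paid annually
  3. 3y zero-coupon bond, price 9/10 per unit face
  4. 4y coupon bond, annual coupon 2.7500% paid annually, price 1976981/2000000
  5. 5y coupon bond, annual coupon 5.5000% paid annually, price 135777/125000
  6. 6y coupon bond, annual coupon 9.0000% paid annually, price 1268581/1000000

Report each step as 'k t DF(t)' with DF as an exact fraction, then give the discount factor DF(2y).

step 1 [1y] zero: DF = P = 4799/5000 ≈ 0.959800
step 2 [2y] swap r/1=525/19073: DF=(1 − 525/19073·(0.959800))/(1+525/19073) = 379/400 ≈ 0.947500
step 3 [3y] zero: DF = P = 9/10 ≈ 0.900000
step 4 [4y] bond c/1=11/400: DF=(1976981/2000000 − 11/400·(0.959800+0.947500+0.900000))/(1+11/400) = 8869/10000 ≈ 0.886900
step 5 [5y] bond c/1=11/200: DF=(135777/125000 − 11/200·(0.959800+0.947500+0.900000+0.886900))/(1+11/200) = 837/1000 ≈ 0.837000
step 6 [6y] bond c/1=9/100: DF=(1268581/1000000 − 9/100·(0.959800+0.947500+0.900000+0.886900+0.837000))/(1+9/100) = 7897/10000 ≈ 0.789700

1 1 4799/5000
2 2 379/400
3 3 9/10
4 4 8869/10000
5 5 837/1000
6 6 7897/10000
DF(2y) = 379/400 ≈ 0.947500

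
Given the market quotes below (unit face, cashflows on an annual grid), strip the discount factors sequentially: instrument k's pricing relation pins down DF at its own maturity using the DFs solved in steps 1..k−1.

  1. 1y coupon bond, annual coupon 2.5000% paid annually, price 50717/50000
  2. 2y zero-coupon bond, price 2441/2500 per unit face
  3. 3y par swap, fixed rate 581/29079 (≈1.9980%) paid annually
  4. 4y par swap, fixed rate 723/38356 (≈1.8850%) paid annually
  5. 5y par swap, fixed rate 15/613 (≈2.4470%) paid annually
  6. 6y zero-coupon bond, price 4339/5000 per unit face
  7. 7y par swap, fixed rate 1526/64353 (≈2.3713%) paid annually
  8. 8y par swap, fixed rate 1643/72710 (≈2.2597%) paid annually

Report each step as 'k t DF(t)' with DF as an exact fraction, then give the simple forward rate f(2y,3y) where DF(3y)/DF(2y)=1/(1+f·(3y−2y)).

step 1 [1y] bond c/1=1/40: DF=(50717/50000 − 1/40·(0))/(1+1/40) = 1237/1250 ≈ 0.989600
step 2 [2y] zero: DF = P = 2441/2500 ≈ 0.976400
step 3 [3y] swap r/1=581/29079: DF=(1 − 581/29079·(0.989600+0.976400))/(1+581/29079) = 9419/10000 ≈ 0.941900
step 4 [4y] swap r/1=723/38356: DF=(1 − 723/38356·(0.989600+0.976400+0.941900))/(1+723/38356) = 9277/10000 ≈ 0.927700
step 5 [5y] swap r/1=15/613: DF=(1 − 15/613·(0.989600+0.976400+0.941900+0.927700))/(1+15/613) = 1769/2000 ≈ 0.884500
step 6 [6y] zero: DF = P = 4339/5000 ≈ 0.867800
step 7 [7y] swap r/1=1526/64353: DF=(1 − 1526/64353·(0.989600+0.976400+0.941900+0.927700+0.884500+0.867800))/(1+1526/64353) = 4237/5000 ≈ 0.847400
step 8 [8y] swap r/1=1643/72710: DF=(1 − 1643/72710·(0.989600+0.976400+0.941900+0.927700+0.884500+0.867800+0.847400))/(1+1643/72710) = 8357/10000 ≈ 0.835700

1 1 1237/1250
2 2 2441/2500
3 3 9419/10000
4 4 9277/10000
5 5 1769/2000
6 6 4339/5000
7 7 4237/5000
8 8 8357/10000
f(2y,3y) = ((2441/2500)/(9419/10000) − 1)/(1) = 345/9419 ≈ 3.6628%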